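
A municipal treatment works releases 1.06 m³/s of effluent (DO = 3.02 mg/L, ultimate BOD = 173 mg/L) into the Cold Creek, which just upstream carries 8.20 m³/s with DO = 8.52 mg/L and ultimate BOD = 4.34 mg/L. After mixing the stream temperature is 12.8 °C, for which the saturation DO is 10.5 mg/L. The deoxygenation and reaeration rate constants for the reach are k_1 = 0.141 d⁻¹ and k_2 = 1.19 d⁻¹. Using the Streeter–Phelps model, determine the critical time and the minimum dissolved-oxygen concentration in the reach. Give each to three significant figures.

t_c ≈ 0.393 d; minimum DO ≈ 7.85 mg/L

Mixed DO = (8.20×8.52 + 1.06×3.02)/(8.20+1.06) = 73.07/9.260 = 7.890 mg/L.
Mixed L₀ = (8.20×4.34 + 1.06×173)/(9.260) = 219.0/9.260 = 23.65 mg/L.
Initial deficit D₀ = C_s − DO₀ = 10.5 − 7.890 = 2.610 mg/L.
t_c = (1/1.049) ln[(1.19/0.141)(1 − 2.610×1.049/(0.141×23.65))] = 0.9533 × ln(1.510) = 0.3931 d.
D_c = (0.141/1.19) × 23.65 × e^(−0.141×0.3931) = 0.1185 × 23.65 × 0.9461 = 2.651 mg/L.
Minimum DO = 10.5 − 2.651 = 7.849 mg/L.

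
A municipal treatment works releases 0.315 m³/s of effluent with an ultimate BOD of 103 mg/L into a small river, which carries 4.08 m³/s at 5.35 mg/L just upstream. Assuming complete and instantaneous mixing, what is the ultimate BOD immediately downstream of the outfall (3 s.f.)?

12.3 mg/L

Flow-weighted mixing: C = (Q_r C_r + Q_w C_w)/(Q_r + Q_w)
= (4.08×5.35 + 0.315×103)/(4.08 + 0.315) = 54.27/4.395 = 12.35 mg/L.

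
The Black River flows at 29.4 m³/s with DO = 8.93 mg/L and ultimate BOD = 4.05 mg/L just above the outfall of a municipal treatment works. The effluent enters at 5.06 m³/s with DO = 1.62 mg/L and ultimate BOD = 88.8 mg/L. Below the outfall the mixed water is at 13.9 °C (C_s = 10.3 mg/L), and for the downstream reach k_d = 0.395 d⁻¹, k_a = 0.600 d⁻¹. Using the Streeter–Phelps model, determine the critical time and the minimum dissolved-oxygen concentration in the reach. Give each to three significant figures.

Mixed DO = (29.4×8.93 + 5.06×1.62)/(29.4+5.06) = 270.7/34.46 = 7.857 mg/L.
Mixed L₀ = (29.4×4.05 + 5.06×88.8)/(34.46) = 568.4/34.46 = 16.49 mg/L.
Initial deficit D₀ = C_s − DO₀ = 10.3 − 7.857 = 2.443 mg/L.
t_c = (1/0.2050) ln[(0.600/0.395)(1 − 2.443×0.2050/(0.395×16.49))] = 4.878 × ln(1.402) = 1.649 d.
D_c = (0.395/0.600) × 16.49 × e^(−0.395×1.649) = 0.6583 × 16.49 × 0.5213 = 5.661 mg/L.
Minimum DO = 10.3 − 5.661 = 4.639 mg/L.

t_c ≈ 1.65 d; minimum DO ≈ 4.64 mg/L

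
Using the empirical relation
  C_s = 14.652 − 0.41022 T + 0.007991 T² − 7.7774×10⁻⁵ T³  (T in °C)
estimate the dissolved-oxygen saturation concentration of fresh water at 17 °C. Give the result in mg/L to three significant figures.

C_s ≈ 9.61 mg/L

C_s = 14.652 − 0.41022×17 + 0.007991×17² − 7.7774×10⁻⁵×17³ = 9.606 mg/L.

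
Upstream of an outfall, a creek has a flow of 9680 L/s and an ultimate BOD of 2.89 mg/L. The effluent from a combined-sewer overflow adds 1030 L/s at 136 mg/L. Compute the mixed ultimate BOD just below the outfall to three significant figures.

15.7 mg/L

Flow-weighted mixing: C = (Q_r C_r + Q_w C_w)/(Q_r + Q_w)
= (9680×2.89 + 1030×136)/(9680 + 1030) = 168100/10710 = 15.69 mg/L.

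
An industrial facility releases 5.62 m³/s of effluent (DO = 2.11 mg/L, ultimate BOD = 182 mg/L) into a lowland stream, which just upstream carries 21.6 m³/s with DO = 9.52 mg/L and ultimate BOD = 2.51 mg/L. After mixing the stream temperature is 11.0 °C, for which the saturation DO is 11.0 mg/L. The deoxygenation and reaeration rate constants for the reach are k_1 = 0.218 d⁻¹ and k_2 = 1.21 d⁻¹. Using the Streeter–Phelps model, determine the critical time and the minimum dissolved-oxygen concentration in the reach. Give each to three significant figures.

Mixed DO = (21.6×9.52 + 5.62×2.11)/(21.6+5.62) = 217.5/27.22 = 7.990 mg/L.
Mixed L₀ = (21.6×2.51 + 5.62×182)/(27.22) = 1077/27.22 = 39.57 mg/L.
Initial deficit D₀ = C_s − DO₀ = 11.0 − 7.990 = 3.010 mg/L.
t_c = (1/0.9920) ln[(1.21/0.218)(1 − 3.010×0.9920/(0.218×39.57))] = 1.008 × ln(3.629) = 1.299 d.
D_c = (0.218/1.21) × 39.57 × e^(−0.218×1.299) = 0.1802 × 39.57 × 0.7533 = 5.370 mg/L.
Minimum DO = 11.0 − 5.370 = 5.630 mg/L.

t_c ≈ 1.30 d; minimum DO ≈ 5.63 mg/L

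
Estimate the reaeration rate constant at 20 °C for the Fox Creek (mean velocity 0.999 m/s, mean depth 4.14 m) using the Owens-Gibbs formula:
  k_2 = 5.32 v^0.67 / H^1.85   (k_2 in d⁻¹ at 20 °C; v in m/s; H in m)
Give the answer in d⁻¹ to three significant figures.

k_2 ≈ 0.384 d⁻¹

k_2 = 5.32 × 0.999^0.67 / 4.14^1.85 = 5.32 × 0.9993 / 13.85 = 0.3839 d⁻¹.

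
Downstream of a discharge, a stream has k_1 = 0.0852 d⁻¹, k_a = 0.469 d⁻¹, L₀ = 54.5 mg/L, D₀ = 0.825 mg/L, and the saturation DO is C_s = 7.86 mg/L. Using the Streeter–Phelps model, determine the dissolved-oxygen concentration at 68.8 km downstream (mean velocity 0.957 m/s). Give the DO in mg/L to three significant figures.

DO ≈ 4.22 mg/L

Travel time t = x/v = 68.8 km / (0.957 m/s) = 68800 m / 0.957 m/s = 71890 s = 0.8321 d.
k_1 L₀/(k_a−k_1) = 0.0852×54.5/(0.469−0.0852) = 4.643/0.3838 = 12.10 mg/L.
e^(−k_1 t) = e^(−0.0852×0.8321) = 0.9316; e^(−k_a t) = e^(−0.469×0.8321) = 0.6769.
D = 12.10 × (0.9316 − 0.6769) + 0.825 × 0.6769 = 3.081 + 0.5584 = 3.640 mg/L.
DO = C_s − D = 7.86 − 3.640 = 4.220 mg/L.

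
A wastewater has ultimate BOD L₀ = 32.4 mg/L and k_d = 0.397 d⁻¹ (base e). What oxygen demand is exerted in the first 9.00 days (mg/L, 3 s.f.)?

y_t = L₀(1 − e^(−k_d t)) = 32.4 × (1 − e^(−0.397×9.00))
= 32.4 × (1 − 0.02807) = 32.4 × 0.9719 = 31.49 mg/L.

y ≈ 31.5 mg/L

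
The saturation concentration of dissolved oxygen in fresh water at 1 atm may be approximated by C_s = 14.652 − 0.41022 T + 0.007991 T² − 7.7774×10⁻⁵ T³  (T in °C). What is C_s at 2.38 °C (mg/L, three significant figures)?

C_s ≈ 13.7 mg/L

C_s = 14.652 − 0.41022×2.38 + 0.007991×2.38² − 7.7774×10⁻⁵×2.38³ = 13.72 mg/L.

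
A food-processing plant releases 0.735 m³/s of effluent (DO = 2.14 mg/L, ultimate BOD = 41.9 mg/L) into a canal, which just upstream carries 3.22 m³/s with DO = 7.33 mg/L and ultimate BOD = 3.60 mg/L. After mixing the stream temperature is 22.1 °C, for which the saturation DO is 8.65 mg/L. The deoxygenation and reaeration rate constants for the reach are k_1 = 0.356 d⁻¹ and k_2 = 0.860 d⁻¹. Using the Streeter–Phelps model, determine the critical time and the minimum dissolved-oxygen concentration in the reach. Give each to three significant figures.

t_c ≈ 1.04 d; minimum DO ≈ 5.58 mg/L

Mixed DO = (3.22×7.33 + 0.735×2.14)/(3.22+0.735) = 25.18/3.955 = 6.365 mg/L.
Mixed L₀ = (3.22×3.60 + 0.735×41.9)/(3.955) = 42.39/3.955 = 10.72 mg/L.
Initial deficit D₀ = C_s − DO₀ = 8.65 − 6.365 = 2.285 mg/L.
t_c = (1/0.5040) ln[(0.860/0.356)(1 − 2.285×0.5040/(0.356×10.72))] = 1.984 × ln(1.687) = 1.037 d.
D_c = (0.356/0.860) × 10.72 × e^(−0.356×1.037) = 0.4140 × 10.72 × 0.6912 = 3.067 mg/L.
Minimum DO = 8.65 − 3.067 = 5.583 mg/L.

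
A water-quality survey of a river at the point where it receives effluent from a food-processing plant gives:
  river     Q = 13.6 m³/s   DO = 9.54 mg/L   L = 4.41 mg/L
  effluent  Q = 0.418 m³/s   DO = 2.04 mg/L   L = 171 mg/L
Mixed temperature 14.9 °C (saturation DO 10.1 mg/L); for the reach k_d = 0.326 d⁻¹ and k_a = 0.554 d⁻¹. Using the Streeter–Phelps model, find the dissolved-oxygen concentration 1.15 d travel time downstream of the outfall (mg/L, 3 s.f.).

DO ≈ 7.56 mg/L

Mixed DO = (13.6×9.54 + 0.418×2.04)/(13.6+0.418) = 130.6/14.02 = 9.316 mg/L.
Mixed L₀ = (13.6×4.41 + 0.418×171)/(14.02) = 131.5/14.02 = 9.378 mg/L.
Initial deficit D₀ = C_s − DO₀ = 10.1 − 9.316 = 0.7836 mg/L.
D(1.15) = [0.326×9.378/(0.554−0.326)](e^(−0.326×1.15) − e^(−0.554×1.15)) + 0.7836 e^(−0.554×1.15)
= 13.41 × (0.6874 − 0.5288) + 0.7836 × 0.5288 = 2.540 mg/L.
DO = 10.1 − 2.540 = 7.560 mg/L.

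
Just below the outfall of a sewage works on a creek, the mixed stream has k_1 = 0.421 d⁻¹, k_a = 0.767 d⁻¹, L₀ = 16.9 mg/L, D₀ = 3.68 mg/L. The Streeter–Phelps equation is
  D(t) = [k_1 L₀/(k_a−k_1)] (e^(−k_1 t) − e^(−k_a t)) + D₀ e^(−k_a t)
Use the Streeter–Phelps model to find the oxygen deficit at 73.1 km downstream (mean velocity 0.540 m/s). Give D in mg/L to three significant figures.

D ≈ 5.56 mg/L

Travel time t = x/v = 73.1 km / (0.540 m/s) = 73100 m / 0.540 m/s = 135400 s = 1.567 d.
k_1 L₀/(k_a−k_1) = 0.421×16.9/(0.767−0.421) = 7.115/0.3460 = 20.56 mg/L.
e^(−k_1 t) = e^(−0.421×1.567) = 0.5170; e^(−k_a t) = e^(−0.767×1.567) = 0.3007.
D = 20.56 × (0.5170 − 0.3007) + 3.68 × 0.3007 = 4.449 + 1.106 = 5.556 mg/L.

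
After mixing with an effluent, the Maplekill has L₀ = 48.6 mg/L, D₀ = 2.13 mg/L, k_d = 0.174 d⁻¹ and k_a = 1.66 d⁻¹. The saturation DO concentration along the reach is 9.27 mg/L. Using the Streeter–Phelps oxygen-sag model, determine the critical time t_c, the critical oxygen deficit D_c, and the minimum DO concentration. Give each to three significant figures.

t_c ≈ 1.20 d; D_c ≈ 4.13 mg/L; min DO ≈ 5.14 mg/L

t_c = [1/(k_a−k_d)] ln[(k_a/k_d)(1 − D₀(k_a−k_d)/(k_d L₀))]
= [1/(1.66−0.174)] ln[(1.66/0.174)(1 − 2.13×1.486/(0.174×48.6))]
= (1/1.486) ln[9.540 × 0.6257] = 0.6729 × ln(5.969) = 0.6729 × 1.787 = 1.202 d.
L(t_c) = L₀ e^(−k_d t_c) = 48.6 × 0.8112 = 39.43 mg/L, and at the critical point k_a D_c = k_d L, so D_c = (0.174/1.66) × 39.43 = 4.133 mg/L.
Minimum DO = C_s − D_c = 9.27 − 4.133 = 5.137 mg/L.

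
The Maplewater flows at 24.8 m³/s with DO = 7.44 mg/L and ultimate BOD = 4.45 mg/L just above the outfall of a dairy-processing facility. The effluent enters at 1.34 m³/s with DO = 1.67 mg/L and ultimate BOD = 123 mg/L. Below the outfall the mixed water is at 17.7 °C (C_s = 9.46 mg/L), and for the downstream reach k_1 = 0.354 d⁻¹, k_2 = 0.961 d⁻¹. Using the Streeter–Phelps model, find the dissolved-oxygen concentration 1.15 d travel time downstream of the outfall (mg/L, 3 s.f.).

DO ≈ 6.64 mg/L

Mixed DO = (24.8×7.44 + 1.34×1.67)/(24.8+1.34) = 186.7/26.14 = 7.144 mg/L.
Mixed L₀ = (24.8×4.45 + 1.34×123)/(26.14) = 275.2/26.14 = 10.53 mg/L.
Initial deficit D₀ = C_s − DO₀ = 9.46 − 7.144 = 2.316 mg/L.
D(1.15) = [0.354×10.53/(0.961−0.354)](e^(−0.354×1.15) − e^(−0.961×1.15)) + 2.316 e^(−0.961×1.15)
= 6.139 × (0.6656 − 0.3312) + 2.316 × 0.3312 = 2.820 mg/L.
DO = 9.46 − 2.820 = 6.640 mg/L.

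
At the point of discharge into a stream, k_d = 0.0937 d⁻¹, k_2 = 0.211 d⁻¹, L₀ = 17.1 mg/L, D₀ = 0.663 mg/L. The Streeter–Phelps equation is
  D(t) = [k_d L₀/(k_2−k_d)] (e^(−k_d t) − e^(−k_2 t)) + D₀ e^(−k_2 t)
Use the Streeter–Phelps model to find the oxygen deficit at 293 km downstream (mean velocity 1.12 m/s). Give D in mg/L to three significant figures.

D ≈ 3.42 mg/L

Travel time t = x/v = 293 km / (1.12 m/s) = 293000 m / 1.12 m/s = 261600 s = 3.028 d.
k_d L₀/(k_2−k_d) = 0.0937×17.1/(0.211−0.0937) = 1.602/0.1173 = 13.66 mg/L.
e^(−k_d t) = e^(−0.0937×3.028) = 0.7530; e^(−k_2 t) = e^(−0.211×3.028) = 0.5279.
D = 13.66 × (0.7530 − 0.5279) + 0.663 × 0.5279 = 3.075 + 0.3500 = 3.425 mg/L.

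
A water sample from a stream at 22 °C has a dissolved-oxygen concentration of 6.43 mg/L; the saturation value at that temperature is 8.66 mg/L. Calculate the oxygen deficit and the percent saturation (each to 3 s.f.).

D = C_s − C = 8.66 − 6.43 = 2.23 mg/L.
% saturation = 6.43/8.66 × 100 = 74.2 %.

D ≈ 2.23 mg/L; 74.2 % saturation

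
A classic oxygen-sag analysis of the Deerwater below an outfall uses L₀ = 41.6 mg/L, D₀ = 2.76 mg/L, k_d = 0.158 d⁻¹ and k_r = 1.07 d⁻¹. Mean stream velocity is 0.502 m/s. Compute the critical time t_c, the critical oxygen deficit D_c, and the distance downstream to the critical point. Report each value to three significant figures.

t_c ≈ 1.57 d; D_c ≈ 4.79 mg/L; x_c ≈ 68.0 km

With k_r/k_d = 6.772 and 1 − D₀(k_r−k_d)/(k_d L₀) = 0.6170,
t_c = ln(6.772 × 0.6170) / (1.07 − 0.158) = ln(4.179) / 0.9120 = 1.430/0.9120 = 1.568 d.
L(t_c) = L₀ e^(−k_d t_c) = 41.6 × 0.7806 = 32.47 mg/L, and at the critical point k_r D_c = k_d L, so D_c = (0.158/1.07) × 32.47 = 4.795 mg/L.
x_c = v t_c = 0.502 m/s × 1.568 d × 86400 s/d = 68010 m ≈ 68.0 km.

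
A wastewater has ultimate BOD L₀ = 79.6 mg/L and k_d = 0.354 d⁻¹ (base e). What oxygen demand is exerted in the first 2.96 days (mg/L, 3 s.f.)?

y_t = L₀(1 − e^(−k_d t)) = 79.6 × (1 − e^(−0.354×2.96))
= 79.6 × (1 − 0.3507) = 79.6 × 0.6493 = 51.68 mg/L.

y ≈ 51.7 mg/L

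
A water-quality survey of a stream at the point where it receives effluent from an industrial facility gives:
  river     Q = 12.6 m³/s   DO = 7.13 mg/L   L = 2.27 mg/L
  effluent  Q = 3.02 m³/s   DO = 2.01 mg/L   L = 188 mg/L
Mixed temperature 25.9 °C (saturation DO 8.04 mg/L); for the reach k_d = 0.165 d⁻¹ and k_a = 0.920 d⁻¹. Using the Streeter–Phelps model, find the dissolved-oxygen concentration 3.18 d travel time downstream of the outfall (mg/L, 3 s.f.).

DO ≈ 3.45 mg/L

Mixed DO = (12.6×7.13 + 3.02×2.01)/(12.6+3.02) = 95.91/15.62 = 6.140 mg/L.
Mixed L₀ = (12.6×2.27 + 3.02×188)/(15.62) = 596.4/15.62 = 38.18 mg/L.
Initial deficit D₀ = C_s − DO₀ = 8.04 − 6.140 = 1.900 mg/L.
D(3.18) = [0.165×38.18/(0.920−0.165)](e^(−0.165×3.18) − e^(−0.920×3.18)) + 1.900 e^(−0.920×3.18)
= 8.344 × (0.5917 − 0.05363) + 1.900 × 0.05363 = 4.592 mg/L.
DO = 8.04 − 4.592 = 3.448 mg/L.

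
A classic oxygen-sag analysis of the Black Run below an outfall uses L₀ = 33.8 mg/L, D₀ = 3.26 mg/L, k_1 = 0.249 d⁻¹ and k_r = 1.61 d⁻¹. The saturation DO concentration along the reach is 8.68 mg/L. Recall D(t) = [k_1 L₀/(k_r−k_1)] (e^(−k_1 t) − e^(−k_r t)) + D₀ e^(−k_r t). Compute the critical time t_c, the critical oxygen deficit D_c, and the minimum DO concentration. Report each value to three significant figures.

t_c ≈ 0.821 d; D_c ≈ 4.26 mg/L; min DO ≈ 4.42 mg/L

With k_r/k_1 = 6.466 and 1 − D₀(k_r−k_1)/(k_1 L₀) = 0.4728,
t_c = ln(6.466 × 0.4728) / (1.61 − 0.249) = ln(3.057) / 1.361 = 1.117/1.361 = 0.8211 d.
D_c = (k_1/k_r) L₀ e^(−k_1 t_c) = (0.249/1.61) × 33.8 × e^(−0.249×0.8211) = 0.1547 × 33.8 × 0.8151 = 4.261 mg/L.
Minimum DO = C_s − D_c = 8.68 − 4.261 = 4.419 mg/L.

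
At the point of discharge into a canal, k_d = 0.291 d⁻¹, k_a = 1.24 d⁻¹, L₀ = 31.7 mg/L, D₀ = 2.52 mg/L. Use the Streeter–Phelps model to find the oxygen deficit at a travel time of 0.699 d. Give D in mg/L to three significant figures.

D ≈ 4.90 mg/L

k_d L₀/(k_a−k_d) = 0.291×31.7/(1.24−0.291) = 9.225/0.9490 = 9.720 mg/L.
e^(−k_d t) = e^(−0.291×0.6990) = 0.8159; e^(−k_a t) = e^(−1.24×0.6990) = 0.4203.
D = 9.720 × (0.8159 − 0.4203) + 2.52 × 0.4203 = 3.846 + 1.059 = 4.905 mg/L.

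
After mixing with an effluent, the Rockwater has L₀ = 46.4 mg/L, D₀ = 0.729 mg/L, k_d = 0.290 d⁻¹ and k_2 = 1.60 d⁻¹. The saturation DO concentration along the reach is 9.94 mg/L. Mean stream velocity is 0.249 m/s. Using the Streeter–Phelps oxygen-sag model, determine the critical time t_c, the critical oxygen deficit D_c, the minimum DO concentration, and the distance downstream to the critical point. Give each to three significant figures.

With k_2/k_d = 5.517 and 1 − D₀(k_2−k_d)/(k_d L₀) = 0.9290,
t_c = ln(5.517 × 0.9290) / (1.60 − 0.290) = ln(5.126) / 1.310 = 1.634/1.310 = 1.248 d.
D_c = (k_d/k_2) L₀ e^(−k_d t_c) = (0.290/1.60) × 46.4 × e^(−0.290×1.248) = 0.1812 × 46.4 × 0.6964 = 5.857 mg/L.
Minimum DO = C_s − D_c = 9.94 − 5.857 = 4.083 mg/L.
x_c = v t_c = 0.249 m/s × 1.248 d × 86400 s/d = 26840 m ≈ 26.8 km.

t_c ≈ 1.25 d; D_c ≈ 5.86 mg/L; min DO ≈ 4.08 mg/L; x_c ≈ 26.8 km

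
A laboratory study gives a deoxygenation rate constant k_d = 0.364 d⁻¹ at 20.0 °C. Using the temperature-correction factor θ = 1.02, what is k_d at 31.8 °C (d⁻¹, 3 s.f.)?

k_d(T₂) = k_d(T₁) · θ^(T₂−T₁) = 0.364 × 1.02^(31.8−20.0)
= 0.364 × 1.02^11.8 = 0.364 × 1.263 = 0.4598 d⁻¹.

k_d ≈ 0.460 d⁻¹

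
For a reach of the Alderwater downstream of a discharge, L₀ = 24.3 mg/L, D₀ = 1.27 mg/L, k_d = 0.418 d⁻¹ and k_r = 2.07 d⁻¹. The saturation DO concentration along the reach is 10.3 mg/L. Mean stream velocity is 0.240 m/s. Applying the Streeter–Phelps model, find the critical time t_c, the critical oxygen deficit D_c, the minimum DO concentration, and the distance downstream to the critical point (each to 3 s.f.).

t_c ≈ 0.828 d; D_c ≈ 3.47 mg/L; min DO ≈ 6.83 mg/L; x_c ≈ 17.2 km

At the critical point dD/dt = 0, so k_d L₀ e^(−k_d t) = k_r D. Substituting D(t) from the Streeter–Phelps equation and solving for t gives
t_c = ln[(k_r/k_d)(1 − D₀(k_r−k_d)/(k_d L₀))] / (k_r−k_d).
Here k_r−k_d = 1.652 d⁻¹ and 1 − D₀(k_r−k_d)/(k_d L₀) = 1 − 1.27×1.652/(0.418×24.3) = 0.7934, so
t_c = ln(4.952 × 0.7934) / 1.652 = 1.368 / 1.652 = 0.8284 d.
L(t_c) = L₀ e^(−k_d t_c) = 24.3 × 0.7073 = 17.19 mg/L, and at the critical point k_r D_c = k_d L, so D_c = (0.418/2.07) × 17.19 = 3.471 mg/L.
Minimum DO = C_s − D_c = 10.3 − 3.471 = 6.829 mg/L.
x_c = v t_c = 0.240 m/s × 0.8284 d × 86400 s/d = 17180 m ≈ 17.2 km.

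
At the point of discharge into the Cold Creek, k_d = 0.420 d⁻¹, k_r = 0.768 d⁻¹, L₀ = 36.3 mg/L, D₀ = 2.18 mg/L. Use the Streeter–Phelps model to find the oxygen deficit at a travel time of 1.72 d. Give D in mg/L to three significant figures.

D ≈ 10.2 mg/L

k_d L₀/(k_r−k_d) = 0.420×36.3/(0.768−0.420) = 15.25/0.3480 = 43.81 mg/L.
e^(−k_d t) = e^(−0.420×1.720) = 0.4856; e^(−k_r t) = e^(−0.768×1.720) = 0.2669.
D = 43.81 × (0.4856 − 0.2669) + 2.18 × 0.2669 = 9.582 + 0.5818 = 10.16 mg/L.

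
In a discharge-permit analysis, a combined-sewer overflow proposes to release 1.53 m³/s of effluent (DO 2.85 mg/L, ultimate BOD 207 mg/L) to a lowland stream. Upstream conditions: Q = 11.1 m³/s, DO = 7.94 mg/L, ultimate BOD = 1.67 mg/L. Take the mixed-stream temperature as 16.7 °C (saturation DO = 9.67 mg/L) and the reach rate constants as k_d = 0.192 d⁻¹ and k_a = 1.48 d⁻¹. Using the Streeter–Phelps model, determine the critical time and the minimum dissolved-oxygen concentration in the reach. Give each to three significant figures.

Mixed DO = (11.1×7.94 + 1.53×2.85)/(11.1+1.53) = 92.49/12.63 = 7.323 mg/L.
Mixed L₀ = (11.1×1.67 + 1.53×207)/(12.63) = 335.2/12.63 = 26.54 mg/L.
Initial deficit D₀ = C_s − DO₀ = 9.67 − 7.323 = 2.347 mg/L.
t_c = (1/1.288) ln[(1.48/0.192)(1 − 2.347×1.288/(0.192×26.54))] = 0.7764 × ln(3.137) = 0.8876 d.
D_c = (0.192/1.48) × 26.54 × e^(−0.192×0.8876) = 0.1297 × 26.54 × 0.8433 = 2.904 mg/L.
Minimum DO = 9.67 − 2.904 = 6.766 mg/L.

t_c ≈ 0.888 d; minimum DO ≈ 6.77 mg/L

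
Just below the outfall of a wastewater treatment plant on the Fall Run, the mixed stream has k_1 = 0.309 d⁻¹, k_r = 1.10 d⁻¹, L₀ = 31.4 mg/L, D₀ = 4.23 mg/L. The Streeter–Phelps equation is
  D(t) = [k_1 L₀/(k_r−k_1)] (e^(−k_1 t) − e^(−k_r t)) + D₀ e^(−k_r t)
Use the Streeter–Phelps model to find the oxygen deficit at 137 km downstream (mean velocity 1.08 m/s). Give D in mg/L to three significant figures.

Travel time t = x/v = 137 km / (1.08 m/s) = 137000 m / 1.08 m/s = 126900 s = 1.468 d.
k_1 L₀/(k_r−k_1) = 0.309×31.4/(1.10−0.309) = 9.703/0.7910 = 12.27 mg/L.
e^(−k_1 t) = e^(−0.309×1.468) = 0.6353; e^(−k_r t) = e^(−1.10×1.468) = 0.1989.
D = 12.27 × (0.6353 − 0.1989) + 4.23 × 0.1989 = 5.353 + 0.8413 = 6.194 mg/L.

D ≈ 6.19 mg/L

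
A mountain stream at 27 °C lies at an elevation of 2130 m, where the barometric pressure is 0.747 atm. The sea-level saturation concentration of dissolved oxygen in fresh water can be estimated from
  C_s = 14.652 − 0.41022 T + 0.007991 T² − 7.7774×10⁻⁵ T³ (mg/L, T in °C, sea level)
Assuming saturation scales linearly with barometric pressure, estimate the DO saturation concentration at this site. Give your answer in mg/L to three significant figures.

At sea level: C_s = 14.652 − 0.41022×27 + 0.007991×27² − 7.7774×10⁻⁵×27³ = 7.871 mg/L.
Pressure correction: C_s' = 7.871 × 0.747 = 5.879 mg/L.

C_s ≈ 5.88 mg/L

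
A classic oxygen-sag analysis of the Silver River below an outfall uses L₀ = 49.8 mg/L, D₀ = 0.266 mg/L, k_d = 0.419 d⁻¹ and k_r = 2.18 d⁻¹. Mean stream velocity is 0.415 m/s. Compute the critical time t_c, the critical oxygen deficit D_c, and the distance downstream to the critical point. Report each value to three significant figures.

t_c ≈ 0.924 d; D_c ≈ 6.50 mg/L; x_c ≈ 33.1 km

t_c = [1/(k_r−k_d)] ln[(k_r/k_d)(1 − D₀(k_r−k_d)/(k_d L₀))]
= [1/(2.18−0.419)] ln[(2.18/0.419)(1 − 0.266×1.761/(0.419×49.8))]
= (1/1.761) ln[5.203 × 0.9776] = 0.5679 × ln(5.086) = 0.5679 × 1.627 = 0.9236 d.
D_c = (k_d/k_r) L₀ e^(−k_d t_c) = (0.419/2.18) × 49.8 × e^(−0.419×0.9236) = 0.1922 × 49.8 × 0.6791 = 6.500 mg/L.
x_c = v t_c = 0.415 m/s × 0.9236 d × 86400 s/d = 33120 m ≈ 33.1 km.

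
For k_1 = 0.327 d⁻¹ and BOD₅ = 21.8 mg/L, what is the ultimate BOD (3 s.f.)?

BOD₅ = L₀(1 − e^(−5k_1)) ⇒ L₀ = BOD₅ / (1 − e^(−5×0.327))
= 21.8 / (1 − 0.1950) = 21.8 / 0.8050 = 27.08 mg/L.

L₀ ≈ 27.1 mg/L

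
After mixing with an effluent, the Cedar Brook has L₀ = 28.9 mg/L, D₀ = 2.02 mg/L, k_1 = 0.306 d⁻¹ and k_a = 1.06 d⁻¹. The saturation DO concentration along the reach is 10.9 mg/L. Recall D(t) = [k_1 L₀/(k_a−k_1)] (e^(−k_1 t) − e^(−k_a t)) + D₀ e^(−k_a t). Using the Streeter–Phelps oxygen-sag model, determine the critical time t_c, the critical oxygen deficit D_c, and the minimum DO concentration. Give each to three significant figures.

t_c ≈ 1.40 d; D_c ≈ 5.44 mg/L; min DO ≈ 5.46 mg/L

t_c = [1/(k_a−k_1)] ln[(k_a/k_1)(1 − D₀(k_a−k_1)/(k_1 L₀))]
= [1/(1.06−0.306)] ln[(1.06/0.306)(1 − 2.02×0.7540/(0.306×28.9))]
= (1/0.7540) ln[3.464 × 0.8278] = 1.326 × ln(2.867) = 1.326 × 1.053 = 1.397 d.
L(t_c) = L₀ e^(−k_1 t_c) = 28.9 × 0.6521 = 18.85 mg/L, and at the critical point k_a D_c = k_1 L, so D_c = (0.306/1.06) × 18.85 = 5.441 mg/L.
Minimum DO = C_s − D_c = 10.9 − 5.441 = 5.459 mg/L.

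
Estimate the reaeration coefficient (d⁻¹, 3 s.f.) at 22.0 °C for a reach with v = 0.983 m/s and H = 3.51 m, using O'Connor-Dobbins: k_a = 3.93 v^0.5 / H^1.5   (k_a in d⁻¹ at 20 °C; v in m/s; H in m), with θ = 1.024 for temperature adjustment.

k_a(20) = 3.93 × 0.983^0.5 / 3.51^1.5 = 3.93 × 0.9915 / 6.576 = 0.5925 d⁻¹.
k_a(22.0) = 0.5925 × 1.024^(22.0−20) = 0.5925 × 1.049 = 0.6213 d⁻¹.

k_a ≈ 0.621 d⁻¹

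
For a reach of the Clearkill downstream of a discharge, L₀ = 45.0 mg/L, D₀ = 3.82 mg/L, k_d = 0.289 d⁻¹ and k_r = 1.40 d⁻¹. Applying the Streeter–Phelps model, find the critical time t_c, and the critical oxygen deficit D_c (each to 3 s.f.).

t_c ≈ 1.06 d; D_c ≈ 6.83 mg/L

At the critical point dD/dt = 0, so k_d L₀ e^(−k_d t) = k_r D. Substituting D(t) from the Streeter–Phelps equation and solving for t gives
t_c = ln[(k_r/k_d)(1 − D₀(k_r−k_d)/(k_d L₀))] / (k_r−k_d).
Here k_r−k_d = 1.111 d⁻¹ and 1 − D₀(k_r−k_d)/(k_d L₀) = 1 − 3.82×1.111/(0.289×45.0) = 0.6737, so
t_c = ln(4.844 × 0.6737) / 1.111 = 1.183 / 1.111 = 1.065 d.
D_c = (k_d/k_r) L₀ e^(−k_d t_c) = (0.289/1.40) × 45.0 × e^(−0.289×1.065) = 0.2064 × 45.0 × 0.7352 = 6.829 mg/L.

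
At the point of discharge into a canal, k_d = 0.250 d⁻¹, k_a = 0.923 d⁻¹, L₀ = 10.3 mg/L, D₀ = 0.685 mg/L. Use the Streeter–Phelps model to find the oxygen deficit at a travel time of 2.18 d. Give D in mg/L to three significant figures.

k_d L₀/(k_a−k_d) = 0.250×10.3/(0.923−0.250) = 2.575/0.6730 = 3.826 mg/L.
e^(−k_d t) = e^(−0.250×2.180) = 0.5798; e^(−k_a t) = e^(−0.923×2.180) = 0.1337.
D = 3.826 × (0.5798 − 0.1337) + 0.685 × 0.1337 = 1.707 + 0.09159 = 1.799 mg/L.

D ≈ 1.80 mg/L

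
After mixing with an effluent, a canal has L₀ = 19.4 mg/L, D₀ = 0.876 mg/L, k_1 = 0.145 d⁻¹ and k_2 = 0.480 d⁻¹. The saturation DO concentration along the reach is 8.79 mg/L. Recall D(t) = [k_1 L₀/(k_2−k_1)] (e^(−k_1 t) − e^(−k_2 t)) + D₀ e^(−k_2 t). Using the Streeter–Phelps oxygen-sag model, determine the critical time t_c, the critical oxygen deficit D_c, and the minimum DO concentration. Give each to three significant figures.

t_c = [1/(k_2−k_1)] ln[(k_2/k_1)(1 − D₀(k_2−k_1)/(k_1 L₀))]
= [1/(0.480−0.145)] ln[(0.480/0.145)(1 − 0.876×0.3350/(0.145×19.4))]
= (1/0.3350) ln[3.310 × 0.8957] = 2.985 × ln(2.965) = 2.985 × 1.087 = 3.244 d.
D_c = (k_1/k_2) L₀ e^(−k_1 t_c) = (0.145/0.480) × 19.4 × e^(−0.145×3.244) = 0.3021 × 19.4 × 0.6247 = 3.661 mg/L.
Minimum DO = C_s − D_c = 8.79 − 3.661 = 5.129 mg/L.

t_c ≈ 3.24 d; D_c ≈ 3.66 mg/L; min DO ≈ 5.13 mg/L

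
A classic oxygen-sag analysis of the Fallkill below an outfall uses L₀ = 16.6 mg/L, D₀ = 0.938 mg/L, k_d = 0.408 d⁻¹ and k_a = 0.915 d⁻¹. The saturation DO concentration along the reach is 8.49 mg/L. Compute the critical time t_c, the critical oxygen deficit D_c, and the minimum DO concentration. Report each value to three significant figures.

t_c ≈ 1.45 d; D_c ≈ 4.10 mg/L; min DO ≈ 4.39 mg/L

At the critical point dD/dt = 0, so k_d L₀ e^(−k_d t) = k_a D. Substituting D(t) from the Streeter–Phelps equation and solving for t gives
t_c = ln[(k_a/k_d)(1 − D₀(k_a−k_d)/(k_d L₀))] / (k_a−k_d).
Here k_a−k_d = 0.5070 d⁻¹ and 1 − D₀(k_a−k_d)/(k_d L₀) = 1 − 0.938×0.5070/(0.408×16.6) = 0.9298, so
t_c = ln(2.243 × 0.9298) / 0.5070 = 0.7349 / 0.5070 = 1.449 d.
L(t_c) = L₀ e^(−k_d t_c) = 16.6 × 0.5536 = 9.189 mg/L, and at the critical point k_a D_c = k_d L, so D_c = (0.408/0.915) × 9.189 = 4.098 mg/L.
Minimum DO = C_s − D_c = 8.49 − 4.098 = 4.392 mg/L.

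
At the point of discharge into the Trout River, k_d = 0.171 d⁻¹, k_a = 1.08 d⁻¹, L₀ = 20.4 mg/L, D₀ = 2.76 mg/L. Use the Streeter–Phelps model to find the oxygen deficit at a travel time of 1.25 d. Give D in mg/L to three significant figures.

k_d L₀/(k_a−k_d) = 0.171×20.4/(1.08−0.171) = 3.488/0.9090 = 3.838 mg/L.
e^(−k_d t) = e^(−0.171×1.250) = 0.8076; e^(−k_a t) = e^(−1.08×1.250) = 0.2592.
D = 3.838 × (0.8076 − 0.2592) + 2.76 × 0.2592 = 2.104 + 0.7155 = 2.820 mg/L.

D ≈ 2.82 mg/L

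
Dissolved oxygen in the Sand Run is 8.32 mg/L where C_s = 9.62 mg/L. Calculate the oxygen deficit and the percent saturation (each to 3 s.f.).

D = C_s − C = 9.62 − 8.32 = 1.30 mg/L.
% saturation = 8.32/9.62 × 100 = 86.5 %.

D ≈ 1.30 mg/L; 86.5 % saturation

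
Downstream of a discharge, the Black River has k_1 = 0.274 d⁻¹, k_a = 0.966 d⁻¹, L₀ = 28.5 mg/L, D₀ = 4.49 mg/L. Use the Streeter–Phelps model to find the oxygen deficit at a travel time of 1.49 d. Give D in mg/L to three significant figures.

D ≈ 5.89 mg/L

k_1 L₀/(k_a−k_1) = 0.274×28.5/(0.966−0.274) = 7.809/0.6920 = 11.28 mg/L.
e^(−k_1 t) = e^(−0.274×1.490) = 0.6648; e^(−k_a t) = e^(−0.966×1.490) = 0.2371.
D = 11.28 × (0.6648 − 0.2371) + 4.49 × 0.2371 = 4.827 + 1.065 = 5.891 mg/L.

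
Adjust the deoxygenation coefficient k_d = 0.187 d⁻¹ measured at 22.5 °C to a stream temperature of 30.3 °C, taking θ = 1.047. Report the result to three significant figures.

k_d(T₂) = k_d(T₁) · θ^(T₂−T₁) = 0.187 × 1.047^(30.3−22.5)
= 0.187 × 1.047^7.80 = 0.187 × 1.431 = 0.2676 d⁻¹.

k_d ≈ 0.268 d⁻¹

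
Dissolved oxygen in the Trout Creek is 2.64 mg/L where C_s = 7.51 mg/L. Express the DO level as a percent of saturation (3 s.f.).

35.2 % saturation

% saturation = C/C_s × 100 = 2.64/7.51 × 100 = 35.2 %.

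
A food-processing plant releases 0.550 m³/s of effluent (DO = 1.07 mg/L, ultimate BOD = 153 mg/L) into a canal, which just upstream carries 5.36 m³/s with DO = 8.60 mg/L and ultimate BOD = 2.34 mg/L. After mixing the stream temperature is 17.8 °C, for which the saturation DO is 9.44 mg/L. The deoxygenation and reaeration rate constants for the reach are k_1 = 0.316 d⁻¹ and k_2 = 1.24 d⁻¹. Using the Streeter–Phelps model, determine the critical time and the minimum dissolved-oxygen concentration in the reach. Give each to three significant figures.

Mixed DO = (5.36×8.60 + 0.550×1.07)/(5.36+0.550) = 46.68/5.910 = 7.899 mg/L.
Mixed L₀ = (5.36×2.34 + 0.550×153)/(5.910) = 96.69/5.910 = 16.36 mg/L.
Initial deficit D₀ = C_s − DO₀ = 9.44 − 7.899 = 1.541 mg/L.
t_c = (1/0.9240) ln[(1.24/0.316)(1 − 1.541×0.9240/(0.316×16.36))] = 1.082 × ln(2.843) = 1.131 d.
D_c = (0.316/1.24) × 16.36 × e^(−0.316×1.131) = 0.2548 × 16.36 × 0.6995 = 2.916 mg/L.
Minimum DO = 9.44 − 2.916 = 6.524 mg/L.

t_c ≈ 1.13 d; minimum DO ≈ 6.52 mg/L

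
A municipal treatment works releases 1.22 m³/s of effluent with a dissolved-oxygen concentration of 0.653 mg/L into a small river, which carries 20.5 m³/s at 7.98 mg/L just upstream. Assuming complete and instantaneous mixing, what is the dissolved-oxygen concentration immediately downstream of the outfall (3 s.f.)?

Flow-weighted mixing: C = (Q_r C_r + Q_w C_w)/(Q_r + Q_w)
= (20.5×7.98 + 1.22×0.653)/(20.5 + 1.22) = 164.4/21.72 = 7.568 mg/L.

7.57 mg/L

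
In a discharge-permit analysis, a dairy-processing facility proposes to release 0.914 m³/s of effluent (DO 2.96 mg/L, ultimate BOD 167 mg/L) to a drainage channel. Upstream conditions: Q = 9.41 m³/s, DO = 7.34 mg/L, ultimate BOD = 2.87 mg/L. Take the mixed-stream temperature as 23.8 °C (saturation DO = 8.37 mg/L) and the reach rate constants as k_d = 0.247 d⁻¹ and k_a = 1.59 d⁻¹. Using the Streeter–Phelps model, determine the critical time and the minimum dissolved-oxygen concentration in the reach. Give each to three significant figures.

Mixed DO = (9.41×7.34 + 0.914×2.96)/(9.41+0.914) = 71.77/10.32 = 6.952 mg/L.
Mixed L₀ = (9.41×2.87 + 0.914×167)/(10.32) = 179.6/10.32 = 17.40 mg/L.
Initial deficit D₀ = C_s − DO₀ = 8.37 − 6.952 = 1.418 mg/L.
t_c = (1/1.343) ln[(1.59/0.247)(1 − 1.418×1.343/(0.247×17.40))] = 0.7446 × ln(3.585) = 0.9508 d.
D_c = (0.247/1.59) × 17.40 × e^(−0.247×0.9508) = 0.1553 × 17.40 × 0.7907 = 2.137 mg/L.
Minimum DO = 8.37 − 2.137 = 6.233 mg/L.

t_c ≈ 0.951 d; minimum DO ≈ 6.23 mg/L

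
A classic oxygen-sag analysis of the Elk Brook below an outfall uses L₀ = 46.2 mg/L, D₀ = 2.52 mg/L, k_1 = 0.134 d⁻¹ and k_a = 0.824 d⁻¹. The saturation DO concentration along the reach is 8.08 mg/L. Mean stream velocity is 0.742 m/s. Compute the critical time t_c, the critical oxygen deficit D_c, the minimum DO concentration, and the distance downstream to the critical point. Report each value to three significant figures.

t_c ≈ 2.15 d; D_c ≈ 5.63 mg/L; min DO ≈ 2.45 mg/L; x_c ≈ 138 km

At the critical point dD/dt = 0, so k_1 L₀ e^(−k_1 t) = k_a D. Substituting D(t) from the Streeter–Phelps equation and solving for t gives
t_c = ln[(k_a/k_1)(1 − D₀(k_a−k_1)/(k_1 L₀))] / (k_a−k_1).
Here k_a−k_1 = 0.6900 d⁻¹ and 1 − D₀(k_a−k_1)/(k_1 L₀) = 1 − 2.52×0.6900/(0.134×46.2) = 0.7191, so
t_c = ln(6.149 × 0.7191) / 0.6900 = 1.487 / 0.6900 = 2.155 d.
L(t_c) = L₀ e^(−k_1 t_c) = 46.2 × 0.7492 = 34.61 mg/L, and at the critical point k_a D_c = k_1 L, so D_c = (0.134/0.824) × 34.61 = 5.629 mg/L.
Minimum DO = C_s − D_c = 8.08 − 5.629 = 2.451 mg/L.
x_c = v t_c = 0.742 m/s × 2.155 d × 86400 s/d = 138100 m ≈ 138 km.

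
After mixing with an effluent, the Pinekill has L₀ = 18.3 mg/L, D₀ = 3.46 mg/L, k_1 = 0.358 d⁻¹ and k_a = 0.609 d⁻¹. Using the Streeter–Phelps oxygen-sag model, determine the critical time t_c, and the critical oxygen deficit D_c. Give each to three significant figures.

At the critical point dD/dt = 0, so k_1 L₀ e^(−k_1 t) = k_a D. Substituting D(t) from the Streeter–Phelps equation and solving for t gives
t_c = ln[(k_a/k_1)(1 − D₀(k_a−k_1)/(k_1 L₀))] / (k_a−k_1).
Here k_a−k_1 = 0.2510 d⁻¹ and 1 − D₀(k_a−k_1)/(k_1 L₀) = 1 − 3.46×0.2510/(0.358×18.3) = 0.8674, so
t_c = ln(1.701 × 0.8674) / 0.2510 = 0.3891 / 0.2510 = 1.550 d.
D_c = (k_1/k_a) L₀ e^(−k_1 t_c) = (0.358/0.609) × 18.3 × e^(−0.358×1.550) = 0.5878 × 18.3 × 0.5741 = 6.176 mg/L.

t_c ≈ 1.55 d; D_c ≈ 6.18 mg/L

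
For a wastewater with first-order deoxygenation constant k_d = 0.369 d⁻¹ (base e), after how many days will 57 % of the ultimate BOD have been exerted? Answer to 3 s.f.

y/L₀ = 1 − e^(−k_d t) = 0.57 ⇒ e^(−k_d t) = 0.430
t = −ln(0.430) / 0.369 = 0.8440 / 0.369 = 2.287 d.

t ≈ 2.29 d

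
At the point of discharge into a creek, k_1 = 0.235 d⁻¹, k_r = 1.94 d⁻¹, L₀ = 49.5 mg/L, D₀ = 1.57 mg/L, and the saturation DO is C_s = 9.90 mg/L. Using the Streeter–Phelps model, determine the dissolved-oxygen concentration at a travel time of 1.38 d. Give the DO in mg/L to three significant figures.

k_1 L₀/(k_r−k_1) = 0.235×49.5/(1.94−0.235) = 11.63/1.705 = 6.823 mg/L.
e^(−k_1 t) = e^(−0.235×1.380) = 0.7230; e^(−k_r t) = e^(−1.94×1.380) = 0.06876.
D = 6.823 × (0.7230 − 0.06876) + 1.57 × 0.06876 = 4.464 + 0.1079 = 4.572 mg/L.
DO = C_s − D = 9.90 − 4.572 = 5.328 mg/L.

DO ≈ 5.33 mg/L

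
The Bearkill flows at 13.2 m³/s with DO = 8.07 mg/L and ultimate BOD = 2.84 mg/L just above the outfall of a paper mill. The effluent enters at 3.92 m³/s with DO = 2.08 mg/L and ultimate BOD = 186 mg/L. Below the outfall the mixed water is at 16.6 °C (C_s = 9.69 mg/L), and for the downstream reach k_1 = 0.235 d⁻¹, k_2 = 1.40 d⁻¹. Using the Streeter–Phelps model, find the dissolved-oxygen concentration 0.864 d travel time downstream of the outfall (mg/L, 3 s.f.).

DO ≈ 4.12 mg/L

Mixed DO = (13.2×8.07 + 3.92×2.08)/(13.2+3.92) = 114.7/17.12 = 6.698 mg/L.
Mixed L₀ = (13.2×2.84 + 3.92×186)/(17.12) = 766.6/17.12 = 44.78 mg/L.
Initial deficit D₀ = C_s − DO₀ = 9.69 − 6.698 = 2.992 mg/L.
D(0.864) = [0.235×44.78/(1.40−0.235)](e^(−0.235×0.864) − e^(−1.40×0.864)) + 2.992 e^(−1.40×0.864)
= 9.033 × (0.8162 − 0.2983) + 2.992 × 0.2983 = 5.571 mg/L.
DO = 9.69 − 5.571 = 4.119 mg/L.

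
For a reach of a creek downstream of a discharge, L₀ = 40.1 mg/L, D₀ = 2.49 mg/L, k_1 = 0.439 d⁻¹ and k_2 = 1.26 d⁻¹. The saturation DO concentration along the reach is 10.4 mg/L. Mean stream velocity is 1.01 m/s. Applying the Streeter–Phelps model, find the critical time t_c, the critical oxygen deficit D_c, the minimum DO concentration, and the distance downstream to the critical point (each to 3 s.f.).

t_c ≈ 1.13 d; D_c ≈ 8.49 mg/L; min DO ≈ 1.91 mg/L; x_c ≈ 98.9 km

With k_2/k_1 = 2.870 and 1 − D₀(k_2−k_1)/(k_1 L₀) = 0.8839,
t_c = ln(2.870 × 0.8839) / (1.26 − 0.439) = ln(2.537) / 0.8210 = 0.9309/0.8210 = 1.134 d.
L(t_c) = L₀ e^(−k_1 t_c) = 40.1 × 0.6079 = 24.38 mg/L, and at the critical point k_2 D_c = k_1 L, so D_c = (0.439/1.26) × 24.38 = 8.493 mg/L.
Minimum DO = C_s − D_c = 10.4 − 8.493 = 1.907 mg/L.
x_c = v t_c = 1.01 m/s × 1.134 d × 86400 s/d = 98950 m ≈ 98.9 km.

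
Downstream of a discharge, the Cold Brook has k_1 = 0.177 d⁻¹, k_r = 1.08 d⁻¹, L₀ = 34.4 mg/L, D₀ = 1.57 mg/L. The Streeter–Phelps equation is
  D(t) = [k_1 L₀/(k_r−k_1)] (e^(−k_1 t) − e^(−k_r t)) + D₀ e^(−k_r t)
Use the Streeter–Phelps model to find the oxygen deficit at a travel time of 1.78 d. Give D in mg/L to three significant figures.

D ≈ 4.16 mg/L

k_1 L₀/(k_r−k_1) = 0.177×34.4/(1.08−0.177) = 6.089/0.9030 = 6.743 mg/L.
e^(−k_1 t) = e^(−0.177×1.780) = 0.7297; e^(−k_r t) = e^(−1.08×1.780) = 0.1463.
D = 6.743 × (0.7297 − 0.1463) + 1.57 × 0.1463 = 3.934 + 0.2296 = 4.164 mg/L.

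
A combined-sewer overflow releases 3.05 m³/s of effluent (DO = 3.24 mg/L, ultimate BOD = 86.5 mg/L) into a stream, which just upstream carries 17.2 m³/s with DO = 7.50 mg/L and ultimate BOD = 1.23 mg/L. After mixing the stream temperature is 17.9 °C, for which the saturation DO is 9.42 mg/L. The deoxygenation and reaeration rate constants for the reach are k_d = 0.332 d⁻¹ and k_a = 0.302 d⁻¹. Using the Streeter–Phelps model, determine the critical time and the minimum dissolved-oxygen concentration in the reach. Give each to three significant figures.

Mixed DO = (17.2×7.50 + 3.05×3.24)/(17.2+3.05) = 138.9/20.25 = 6.858 mg/L.
Mixed L₀ = (17.2×1.23 + 3.05×86.5)/(20.25) = 285.0/20.25 = 14.07 mg/L.
Initial deficit D₀ = C_s − DO₀ = 9.42 − 6.858 = 2.562 mg/L.
t_c = (1/-0.03000) ln[(0.302/0.332)(1 − 2.562×-0.03000/(0.332×14.07))] = -33.33 × ln(0.9246) = 2.613 d.
D_c = (0.332/0.302) × 14.07 × e^(−0.332×2.613) = 1.099 × 14.07 × 0.4200 = 6.497 mg/L.
Minimum DO = 9.42 − 6.497 = 2.923 mg/L.

t_c ≈ 2.61 d; minimum DO ≈ 2.92 mg/L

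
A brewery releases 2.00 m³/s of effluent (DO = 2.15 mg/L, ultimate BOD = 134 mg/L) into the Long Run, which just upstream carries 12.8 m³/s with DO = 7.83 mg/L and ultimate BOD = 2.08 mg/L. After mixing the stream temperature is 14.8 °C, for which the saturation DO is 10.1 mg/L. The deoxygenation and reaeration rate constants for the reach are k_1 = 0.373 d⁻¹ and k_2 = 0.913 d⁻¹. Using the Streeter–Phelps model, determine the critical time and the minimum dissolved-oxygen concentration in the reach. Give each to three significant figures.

Mixed DO = (12.8×7.83 + 2.00×2.15)/(12.8+2.00) = 104.5/14.80 = 7.062 mg/L.
Mixed L₀ = (12.8×2.08 + 2.00×134)/(14.80) = 294.6/14.80 = 19.91 mg/L.
Initial deficit D₀ = C_s − DO₀ = 10.1 − 7.062 = 3.038 mg/L.
t_c = (1/0.5400) ln[(0.913/0.373)(1 − 3.038×0.5400/(0.373×19.91))] = 1.852 × ln(1.907) = 1.195 d.
D_c = (0.373/0.913) × 19.91 × e^(−0.373×1.195) = 0.4085 × 19.91 × 0.6402 = 5.207 mg/L.
Minimum DO = 10.1 − 5.207 = 4.893 mg/L.

t_c ≈ 1.20 d; minimum DO ≈ 4.89 mg/L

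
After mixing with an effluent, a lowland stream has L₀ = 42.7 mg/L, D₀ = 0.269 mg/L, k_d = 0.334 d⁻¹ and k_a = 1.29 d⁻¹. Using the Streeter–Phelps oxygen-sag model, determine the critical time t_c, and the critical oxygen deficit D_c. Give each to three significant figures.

t_c ≈ 1.39 d; D_c ≈ 6.94 mg/L

t_c = [1/(k_a−k_d)] ln[(k_a/k_d)(1 − D₀(k_a−k_d)/(k_d L₀))]
= [1/(1.29−0.334)] ln[(1.29/0.334)(1 − 0.269×0.9560/(0.334×42.7))]
= (1/0.9560) ln[3.862 × 0.9820] = 1.046 × ln(3.793) = 1.046 × 1.333 = 1.394 d.
D_c = (k_d/k_a) L₀ e^(−k_d t_c) = (0.334/1.29) × 42.7 × e^(−0.334×1.394) = 0.2589 × 42.7 × 0.6277 = 6.939 mg/L.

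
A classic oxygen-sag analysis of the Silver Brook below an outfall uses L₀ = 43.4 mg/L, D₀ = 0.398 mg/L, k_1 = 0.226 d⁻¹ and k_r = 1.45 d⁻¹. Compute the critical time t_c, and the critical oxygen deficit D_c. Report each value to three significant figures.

t_c ≈ 1.48 d; D_c ≈ 4.84 mg/L

With k_r/k_1 = 6.416 and 1 − D₀(k_r−k_1)/(k_1 L₀) = 0.9503,
t_c = ln(6.416 × 0.9503) / (1.45 − 0.226) = ln(6.097) / 1.224 = 1.808/1.224 = 1.477 d.
L(t_c) = L₀ e^(−k_1 t_c) = 43.4 × 0.7162 = 31.08 mg/L, and at the critical point k_r D_c = k_1 L, so D_c = (0.226/1.45) × 31.08 = 4.845 mg/L.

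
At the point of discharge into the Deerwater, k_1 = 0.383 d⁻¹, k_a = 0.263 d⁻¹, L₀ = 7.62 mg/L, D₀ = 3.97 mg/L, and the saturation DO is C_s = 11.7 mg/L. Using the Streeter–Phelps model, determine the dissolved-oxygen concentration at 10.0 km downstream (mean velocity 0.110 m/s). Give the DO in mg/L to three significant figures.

DO ≈ 6.50 mg/L

Travel time t = x/v = 10.0 km / (0.110 m/s) = 10000 m / 0.110 m/s = 90910 s = 1.052 d.
k_1 L₀/(k_a−k_1) = 0.383×7.62/(0.263−0.383) = 2.918/-0.1200 = -24.32 mg/L.
e^(−k_1 t) = e^(−0.383×1.052) = 0.6683; e^(−k_a t) = e^(−0.263×1.052) = 0.7583.
D = -24.32 × (0.6683 − 0.7583) + 3.97 × 0.7583 = 2.187 + 3.010 = 5.198 mg/L.
DO = C_s − D = 11.7 − 5.198 = 6.502 mg/L.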